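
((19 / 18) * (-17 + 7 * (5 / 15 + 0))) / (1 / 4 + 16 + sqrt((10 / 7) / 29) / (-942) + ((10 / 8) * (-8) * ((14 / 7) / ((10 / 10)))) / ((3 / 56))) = 7169889091288 / 165374864118063-525008 * sqrt(2030) / 826874320590315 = 0.04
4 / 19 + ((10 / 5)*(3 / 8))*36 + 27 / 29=15506 / 551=28.14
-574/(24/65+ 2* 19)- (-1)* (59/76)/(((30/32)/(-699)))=-70342261/118465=-593.78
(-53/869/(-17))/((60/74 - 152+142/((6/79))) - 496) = 5883/2004622235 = 0.00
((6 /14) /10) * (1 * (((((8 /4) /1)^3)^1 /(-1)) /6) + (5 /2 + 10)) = 67 /140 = 0.48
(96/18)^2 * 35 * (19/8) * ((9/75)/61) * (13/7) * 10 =86.38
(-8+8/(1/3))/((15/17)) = 272/15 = 18.13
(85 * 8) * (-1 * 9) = -6120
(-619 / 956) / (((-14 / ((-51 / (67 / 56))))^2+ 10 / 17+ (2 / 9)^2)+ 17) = -57960684 / 1588505135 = -0.04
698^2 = 487204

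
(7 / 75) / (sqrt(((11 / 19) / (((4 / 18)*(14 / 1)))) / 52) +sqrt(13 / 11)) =532532 / (75*(33*sqrt(19019) +6916*sqrt(143))) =0.08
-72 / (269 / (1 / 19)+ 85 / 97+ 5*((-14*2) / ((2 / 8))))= -1746 / 110383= -0.02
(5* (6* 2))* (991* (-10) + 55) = -591300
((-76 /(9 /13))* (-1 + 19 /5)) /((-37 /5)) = 41.54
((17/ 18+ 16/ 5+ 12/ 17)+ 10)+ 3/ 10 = 15.15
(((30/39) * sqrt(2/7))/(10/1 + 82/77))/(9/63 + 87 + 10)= 77 * sqrt(14)/753168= 0.00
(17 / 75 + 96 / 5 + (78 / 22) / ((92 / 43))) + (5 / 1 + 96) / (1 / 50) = 384895259 / 75900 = 5071.08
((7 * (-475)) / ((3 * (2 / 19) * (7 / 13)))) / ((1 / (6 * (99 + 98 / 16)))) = -98670325 / 8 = -12333790.62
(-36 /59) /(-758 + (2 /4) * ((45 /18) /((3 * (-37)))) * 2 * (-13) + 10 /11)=87912 /109037959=0.00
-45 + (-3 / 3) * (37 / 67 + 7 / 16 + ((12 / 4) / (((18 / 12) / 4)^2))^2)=-4834621 / 9648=-501.10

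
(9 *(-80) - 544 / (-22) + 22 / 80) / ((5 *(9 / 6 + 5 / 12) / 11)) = -917397 / 1150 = -797.74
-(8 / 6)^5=-1024 / 243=-4.21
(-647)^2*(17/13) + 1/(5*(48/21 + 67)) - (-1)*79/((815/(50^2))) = 547654.10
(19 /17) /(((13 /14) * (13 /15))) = 3990 /2873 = 1.39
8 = 8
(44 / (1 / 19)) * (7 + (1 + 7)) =12540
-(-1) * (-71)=-71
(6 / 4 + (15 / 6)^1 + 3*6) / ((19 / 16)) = 352 / 19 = 18.53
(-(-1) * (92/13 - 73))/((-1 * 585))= 857/7605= 0.11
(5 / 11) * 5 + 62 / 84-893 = -411175 / 462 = -889.99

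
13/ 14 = 0.93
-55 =-55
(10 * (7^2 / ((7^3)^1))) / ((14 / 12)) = 60 / 49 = 1.22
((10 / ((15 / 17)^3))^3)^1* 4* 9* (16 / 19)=60716992766464 / 649265625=93516.41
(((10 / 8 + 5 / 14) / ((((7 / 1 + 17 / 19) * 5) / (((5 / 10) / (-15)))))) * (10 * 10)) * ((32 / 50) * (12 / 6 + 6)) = -0.69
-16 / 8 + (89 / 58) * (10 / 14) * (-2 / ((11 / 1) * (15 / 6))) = -4644 / 2233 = -2.08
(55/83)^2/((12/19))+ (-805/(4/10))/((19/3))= -498016025/1570692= -317.07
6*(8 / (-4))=-12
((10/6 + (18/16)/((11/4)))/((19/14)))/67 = 959/42009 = 0.02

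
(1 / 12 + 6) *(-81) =-1971 / 4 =-492.75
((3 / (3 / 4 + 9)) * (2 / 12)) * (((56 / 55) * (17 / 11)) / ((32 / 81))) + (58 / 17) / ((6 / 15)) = 8.73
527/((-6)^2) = 527/36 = 14.64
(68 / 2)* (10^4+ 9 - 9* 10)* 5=1686230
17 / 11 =1.55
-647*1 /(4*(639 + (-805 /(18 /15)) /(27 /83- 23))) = -1826481 /7549663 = -0.24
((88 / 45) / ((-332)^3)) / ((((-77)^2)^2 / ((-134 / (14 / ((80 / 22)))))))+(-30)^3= -34190188204108166933 / 1266303266818821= -27000.00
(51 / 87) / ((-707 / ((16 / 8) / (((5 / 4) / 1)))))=-136 / 102515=-0.00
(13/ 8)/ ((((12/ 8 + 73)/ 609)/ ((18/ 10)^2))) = 641277/ 14900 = 43.04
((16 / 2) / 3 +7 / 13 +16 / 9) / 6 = 583 / 702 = 0.83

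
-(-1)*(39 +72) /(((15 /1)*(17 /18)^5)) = 69914016 /7099285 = 9.85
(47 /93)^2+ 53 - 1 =451957 /8649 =52.26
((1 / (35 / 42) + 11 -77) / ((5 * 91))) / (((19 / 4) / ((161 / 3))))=-1.61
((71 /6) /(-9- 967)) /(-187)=71 /1095072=0.00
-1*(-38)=38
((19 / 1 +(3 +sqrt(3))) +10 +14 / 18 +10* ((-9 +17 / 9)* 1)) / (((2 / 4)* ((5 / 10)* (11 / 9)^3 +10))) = -111780 / 15911 +2916* sqrt(3) / 15911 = -6.71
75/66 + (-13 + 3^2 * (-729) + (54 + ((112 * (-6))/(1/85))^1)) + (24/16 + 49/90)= -63000451/990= -63636.82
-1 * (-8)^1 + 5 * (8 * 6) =248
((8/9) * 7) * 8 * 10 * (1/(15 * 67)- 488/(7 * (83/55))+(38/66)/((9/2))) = -340862995328/14864553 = -22931.26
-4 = -4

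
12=12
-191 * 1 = -191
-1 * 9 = -9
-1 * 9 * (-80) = 720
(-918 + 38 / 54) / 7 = -24767 / 189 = -131.04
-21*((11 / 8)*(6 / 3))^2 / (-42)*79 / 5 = 9559 / 160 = 59.74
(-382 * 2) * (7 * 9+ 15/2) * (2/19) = -107724/19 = -5669.68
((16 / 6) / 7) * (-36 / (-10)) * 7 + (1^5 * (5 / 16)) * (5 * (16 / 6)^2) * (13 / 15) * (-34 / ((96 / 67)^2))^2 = 1899573747061 / 716636160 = 2650.68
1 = 1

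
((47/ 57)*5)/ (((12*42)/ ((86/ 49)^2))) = 434515/ 17243982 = 0.03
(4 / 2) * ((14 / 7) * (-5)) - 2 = -22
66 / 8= 8.25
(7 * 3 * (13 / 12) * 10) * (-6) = -1365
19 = 19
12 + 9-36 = -15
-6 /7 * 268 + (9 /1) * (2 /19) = -30426 /133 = -228.77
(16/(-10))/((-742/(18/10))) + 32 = 296836/9275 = 32.00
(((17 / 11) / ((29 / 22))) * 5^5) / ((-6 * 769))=-0.79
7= 7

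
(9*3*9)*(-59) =-14337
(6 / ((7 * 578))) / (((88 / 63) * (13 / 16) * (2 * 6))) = 9 / 82654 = 0.00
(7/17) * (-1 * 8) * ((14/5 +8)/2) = -1512/85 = -17.79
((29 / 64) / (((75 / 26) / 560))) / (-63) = -377 / 270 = -1.40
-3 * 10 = -30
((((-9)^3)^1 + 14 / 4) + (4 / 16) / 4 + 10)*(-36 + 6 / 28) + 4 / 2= 5735395 / 224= 25604.44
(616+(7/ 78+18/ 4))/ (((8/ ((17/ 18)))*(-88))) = -411451/ 494208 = -0.83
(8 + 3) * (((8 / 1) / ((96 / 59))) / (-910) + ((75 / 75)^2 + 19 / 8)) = 101189 / 2730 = 37.07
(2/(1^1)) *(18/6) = 6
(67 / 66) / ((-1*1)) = -67 / 66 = -1.02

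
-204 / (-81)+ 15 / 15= 95 / 27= 3.52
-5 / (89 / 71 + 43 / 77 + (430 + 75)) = -27335 / 2770741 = -0.01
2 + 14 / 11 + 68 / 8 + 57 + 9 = 1711 / 22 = 77.77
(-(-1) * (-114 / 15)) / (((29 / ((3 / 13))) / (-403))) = 3534 / 145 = 24.37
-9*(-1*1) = 9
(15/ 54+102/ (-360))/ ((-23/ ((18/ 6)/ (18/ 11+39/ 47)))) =517/ 1759500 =0.00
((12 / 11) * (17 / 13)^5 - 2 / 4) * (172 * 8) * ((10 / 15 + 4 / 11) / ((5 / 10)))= 10410.81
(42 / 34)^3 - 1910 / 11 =-9281959 / 54043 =-171.75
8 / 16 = 1 / 2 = 0.50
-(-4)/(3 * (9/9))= 4/3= 1.33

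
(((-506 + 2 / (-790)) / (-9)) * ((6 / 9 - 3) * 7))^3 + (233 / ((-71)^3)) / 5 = -336211560405135477551882854 / 434167814591913375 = -774381584.97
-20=-20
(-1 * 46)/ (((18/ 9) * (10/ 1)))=-23/ 10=-2.30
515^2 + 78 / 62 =8222014 / 31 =265226.26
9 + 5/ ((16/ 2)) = 77/ 8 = 9.62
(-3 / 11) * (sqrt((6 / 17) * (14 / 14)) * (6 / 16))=-9 * sqrt(102) / 1496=-0.06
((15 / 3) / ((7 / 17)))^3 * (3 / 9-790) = -1454862125 / 1029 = -1413860.18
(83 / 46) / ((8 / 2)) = 83 / 184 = 0.45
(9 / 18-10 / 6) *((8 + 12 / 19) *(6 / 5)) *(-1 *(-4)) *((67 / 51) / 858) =-153832 / 2078505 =-0.07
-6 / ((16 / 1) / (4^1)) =-3 / 2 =-1.50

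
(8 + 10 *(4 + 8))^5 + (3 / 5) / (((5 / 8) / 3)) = 858993459272 / 25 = 34359738370.88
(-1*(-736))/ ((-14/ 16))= -5888/ 7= -841.14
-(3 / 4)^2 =-9 / 16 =-0.56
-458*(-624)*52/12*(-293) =-362860576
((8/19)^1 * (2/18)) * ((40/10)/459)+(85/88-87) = -594237403/6907032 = -86.03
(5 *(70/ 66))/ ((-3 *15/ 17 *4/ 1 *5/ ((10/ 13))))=-0.08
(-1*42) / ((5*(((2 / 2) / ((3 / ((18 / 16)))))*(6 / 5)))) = -56 / 3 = -18.67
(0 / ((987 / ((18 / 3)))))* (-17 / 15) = 0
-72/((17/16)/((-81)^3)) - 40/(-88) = 6734420437/187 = 36012943.51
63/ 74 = 0.85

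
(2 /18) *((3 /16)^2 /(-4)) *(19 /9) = -19 /9216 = -0.00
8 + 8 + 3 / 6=33 / 2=16.50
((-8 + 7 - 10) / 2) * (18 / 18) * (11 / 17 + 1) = -154 / 17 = -9.06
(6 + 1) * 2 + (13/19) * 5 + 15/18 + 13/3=2575/114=22.59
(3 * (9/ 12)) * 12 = 27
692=692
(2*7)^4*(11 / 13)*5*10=21128800 / 13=1625292.31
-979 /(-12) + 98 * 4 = 5683 /12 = 473.58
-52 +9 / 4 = -49.75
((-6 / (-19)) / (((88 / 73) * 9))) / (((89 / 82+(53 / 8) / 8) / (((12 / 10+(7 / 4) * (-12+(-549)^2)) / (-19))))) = -42096102036 / 99691955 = -422.26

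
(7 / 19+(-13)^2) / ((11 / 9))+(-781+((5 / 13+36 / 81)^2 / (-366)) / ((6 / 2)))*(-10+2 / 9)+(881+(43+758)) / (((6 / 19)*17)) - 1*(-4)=1944714369674159 / 240315500997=8092.34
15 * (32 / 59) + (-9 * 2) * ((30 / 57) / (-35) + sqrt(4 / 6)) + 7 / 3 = 252821 / 23541-6 * sqrt(6) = -3.96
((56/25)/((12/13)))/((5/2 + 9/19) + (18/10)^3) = 34580/125481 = 0.28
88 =88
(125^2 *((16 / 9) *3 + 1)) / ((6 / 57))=5640625 / 6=940104.17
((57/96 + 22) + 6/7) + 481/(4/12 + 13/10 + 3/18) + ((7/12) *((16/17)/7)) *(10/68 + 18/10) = 847210529/2913120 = 290.83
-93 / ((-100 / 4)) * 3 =279 / 25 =11.16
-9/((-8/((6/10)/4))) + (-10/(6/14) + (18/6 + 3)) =-8239/480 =-17.16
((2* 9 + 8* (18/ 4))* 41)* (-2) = -4428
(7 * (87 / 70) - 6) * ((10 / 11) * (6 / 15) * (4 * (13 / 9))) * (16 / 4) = 1248 / 55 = 22.69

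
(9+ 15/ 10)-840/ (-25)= 441/ 10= 44.10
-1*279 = -279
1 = 1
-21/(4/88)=-462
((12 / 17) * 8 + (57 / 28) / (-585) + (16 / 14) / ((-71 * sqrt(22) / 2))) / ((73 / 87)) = 15191273 / 2258620-696 * sqrt(22) / 399091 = 6.72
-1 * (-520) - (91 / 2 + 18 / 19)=473.55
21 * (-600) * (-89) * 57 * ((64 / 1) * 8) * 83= 2716335820800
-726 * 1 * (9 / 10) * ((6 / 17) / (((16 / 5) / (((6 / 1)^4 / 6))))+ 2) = -1434213 / 85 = -16873.09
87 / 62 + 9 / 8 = 627 / 248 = 2.53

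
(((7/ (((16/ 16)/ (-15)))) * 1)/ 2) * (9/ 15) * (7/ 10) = -22.05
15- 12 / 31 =453 / 31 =14.61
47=47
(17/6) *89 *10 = 7565/3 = 2521.67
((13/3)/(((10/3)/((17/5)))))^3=10793861/125000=86.35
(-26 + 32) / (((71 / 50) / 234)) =70200 / 71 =988.73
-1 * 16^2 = -256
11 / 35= 0.31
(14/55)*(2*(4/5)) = 112/275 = 0.41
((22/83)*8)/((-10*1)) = -88/415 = -0.21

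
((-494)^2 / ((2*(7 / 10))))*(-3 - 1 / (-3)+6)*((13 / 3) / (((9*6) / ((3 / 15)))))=15862340 / 1701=9325.30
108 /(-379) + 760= 287932 /379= 759.72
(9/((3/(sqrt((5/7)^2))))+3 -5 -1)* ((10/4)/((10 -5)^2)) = -3/35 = -0.09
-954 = -954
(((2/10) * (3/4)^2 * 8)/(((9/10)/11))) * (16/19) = 176/19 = 9.26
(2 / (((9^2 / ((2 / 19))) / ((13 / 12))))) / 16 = 13 / 73872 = 0.00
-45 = -45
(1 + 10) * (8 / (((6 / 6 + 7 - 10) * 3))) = -44 / 3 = -14.67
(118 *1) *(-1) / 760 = -59 / 380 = -0.16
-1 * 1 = -1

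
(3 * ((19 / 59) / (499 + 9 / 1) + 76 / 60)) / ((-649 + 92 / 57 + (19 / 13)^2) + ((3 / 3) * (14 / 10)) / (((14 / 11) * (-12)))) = -3658953766 / 621077288831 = -0.01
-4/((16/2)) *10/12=-5/12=-0.42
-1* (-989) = 989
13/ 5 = 2.60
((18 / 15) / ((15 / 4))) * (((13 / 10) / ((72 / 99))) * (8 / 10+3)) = 2717 / 1250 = 2.17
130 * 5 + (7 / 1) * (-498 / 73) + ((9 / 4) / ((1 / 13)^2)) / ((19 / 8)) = 1057382 / 1387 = 762.35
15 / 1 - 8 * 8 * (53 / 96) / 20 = 397 / 30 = 13.23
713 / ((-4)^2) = 713 / 16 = 44.56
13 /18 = 0.72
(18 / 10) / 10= 9 / 50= 0.18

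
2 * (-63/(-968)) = 63/484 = 0.13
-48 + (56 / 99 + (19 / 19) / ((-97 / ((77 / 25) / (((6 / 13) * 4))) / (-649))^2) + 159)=8799378255211 / 37259640000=236.16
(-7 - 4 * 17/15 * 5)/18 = -89/54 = -1.65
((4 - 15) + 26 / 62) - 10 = -638 / 31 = -20.58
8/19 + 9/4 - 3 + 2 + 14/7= 279/76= 3.67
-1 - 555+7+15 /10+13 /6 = -1636 /3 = -545.33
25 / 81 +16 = 1321 / 81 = 16.31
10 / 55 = 0.18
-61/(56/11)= -671/56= -11.98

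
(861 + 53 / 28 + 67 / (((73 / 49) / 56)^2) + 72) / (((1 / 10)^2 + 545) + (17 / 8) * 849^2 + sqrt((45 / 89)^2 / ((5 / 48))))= 192369076203377009257350 / 3083180079922155377635303 -50783068097640000 * sqrt(15) / 3083180079922155377635303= 0.06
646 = 646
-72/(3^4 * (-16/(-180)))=-10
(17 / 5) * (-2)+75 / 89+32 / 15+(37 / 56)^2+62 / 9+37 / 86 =424675123 / 108013248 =3.93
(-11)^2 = 121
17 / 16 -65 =-1023 / 16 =-63.94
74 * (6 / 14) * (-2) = -444 / 7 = -63.43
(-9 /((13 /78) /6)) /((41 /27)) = -8748 /41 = -213.37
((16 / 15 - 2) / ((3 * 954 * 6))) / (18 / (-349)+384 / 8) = -2443 / 2155171860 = -0.00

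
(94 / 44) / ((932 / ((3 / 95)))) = 141 / 1947880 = 0.00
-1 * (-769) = 769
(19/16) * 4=4.75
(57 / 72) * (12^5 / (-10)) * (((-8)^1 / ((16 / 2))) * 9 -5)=275788.80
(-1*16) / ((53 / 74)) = -1184 / 53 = -22.34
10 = 10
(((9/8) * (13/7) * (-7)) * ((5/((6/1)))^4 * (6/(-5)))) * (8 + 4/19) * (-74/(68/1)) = -781625/10336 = -75.62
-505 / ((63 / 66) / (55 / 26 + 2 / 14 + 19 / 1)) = -21492295 / 1911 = -11246.62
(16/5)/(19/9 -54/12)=-288/215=-1.34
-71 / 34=-2.09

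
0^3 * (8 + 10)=0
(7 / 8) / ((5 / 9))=63 / 40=1.58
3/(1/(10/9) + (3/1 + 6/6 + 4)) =30/89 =0.34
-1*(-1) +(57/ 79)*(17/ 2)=1127/ 158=7.13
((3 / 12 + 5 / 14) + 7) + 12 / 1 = 549 / 28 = 19.61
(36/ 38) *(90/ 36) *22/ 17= 990/ 323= 3.07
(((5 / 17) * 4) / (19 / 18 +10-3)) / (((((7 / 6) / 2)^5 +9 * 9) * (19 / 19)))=17915904 / 9944894107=0.00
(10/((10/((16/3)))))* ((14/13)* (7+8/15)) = 25312/585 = 43.27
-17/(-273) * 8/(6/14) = 1.16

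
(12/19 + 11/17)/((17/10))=0.75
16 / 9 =1.78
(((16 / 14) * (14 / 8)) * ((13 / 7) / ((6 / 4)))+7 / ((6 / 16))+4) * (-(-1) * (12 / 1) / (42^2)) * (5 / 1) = 880 / 1029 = 0.86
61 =61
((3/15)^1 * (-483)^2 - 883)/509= 228874/2545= 89.93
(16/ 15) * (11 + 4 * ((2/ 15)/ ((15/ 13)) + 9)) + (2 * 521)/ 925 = 6462638/ 124875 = 51.75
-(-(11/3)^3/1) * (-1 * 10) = -13310/27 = -492.96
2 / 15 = 0.13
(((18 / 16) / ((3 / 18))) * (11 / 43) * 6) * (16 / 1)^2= 114048 / 43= 2652.28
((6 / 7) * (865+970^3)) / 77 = 5476043190 / 539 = 10159634.86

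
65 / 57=1.14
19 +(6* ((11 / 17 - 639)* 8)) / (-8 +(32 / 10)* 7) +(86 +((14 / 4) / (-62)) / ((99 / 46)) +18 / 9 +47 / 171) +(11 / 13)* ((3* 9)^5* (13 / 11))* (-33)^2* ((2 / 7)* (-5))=-34421804751168561 / 1542002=-22322801624.88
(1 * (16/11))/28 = 4/77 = 0.05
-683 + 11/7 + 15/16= -680.49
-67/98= -0.68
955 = 955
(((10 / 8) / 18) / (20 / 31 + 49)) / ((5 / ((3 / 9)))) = 31 / 332424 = 0.00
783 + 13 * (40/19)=810.37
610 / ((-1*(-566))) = 305 / 283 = 1.08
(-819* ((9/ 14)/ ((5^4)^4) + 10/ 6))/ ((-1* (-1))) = -416564941407303/ 305175781250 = -1365.00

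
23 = 23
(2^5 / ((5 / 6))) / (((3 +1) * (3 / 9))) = 144 / 5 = 28.80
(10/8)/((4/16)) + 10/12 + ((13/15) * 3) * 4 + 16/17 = 8759/510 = 17.17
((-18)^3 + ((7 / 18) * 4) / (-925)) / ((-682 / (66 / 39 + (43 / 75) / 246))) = 9867079591513 / 680892176250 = 14.49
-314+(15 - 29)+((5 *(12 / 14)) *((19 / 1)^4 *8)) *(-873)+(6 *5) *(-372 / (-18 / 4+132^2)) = -15099586595928 / 3871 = -3900694031.50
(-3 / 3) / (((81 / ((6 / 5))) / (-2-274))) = 184 / 45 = 4.09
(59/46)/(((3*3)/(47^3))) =6125557/414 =14796.03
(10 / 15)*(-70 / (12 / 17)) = -595 / 9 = -66.11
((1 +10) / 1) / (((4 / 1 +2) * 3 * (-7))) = -11 / 126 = -0.09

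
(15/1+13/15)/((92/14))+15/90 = 1781/690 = 2.58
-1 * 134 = -134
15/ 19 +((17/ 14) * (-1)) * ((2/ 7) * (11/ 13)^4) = 16263292/ 26590291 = 0.61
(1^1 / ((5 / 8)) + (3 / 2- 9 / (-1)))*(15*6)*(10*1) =10890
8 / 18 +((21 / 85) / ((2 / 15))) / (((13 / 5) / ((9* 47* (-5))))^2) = 1226128.08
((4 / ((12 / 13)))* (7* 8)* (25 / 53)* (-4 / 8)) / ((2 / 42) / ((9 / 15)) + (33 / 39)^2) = -8073975 / 112201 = -71.96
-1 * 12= -12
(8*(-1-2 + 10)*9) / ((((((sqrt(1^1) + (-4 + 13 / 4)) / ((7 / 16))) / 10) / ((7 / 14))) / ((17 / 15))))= 4998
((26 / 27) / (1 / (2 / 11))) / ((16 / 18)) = 13 / 66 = 0.20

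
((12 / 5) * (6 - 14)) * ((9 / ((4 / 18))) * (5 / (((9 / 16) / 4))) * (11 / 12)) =-25344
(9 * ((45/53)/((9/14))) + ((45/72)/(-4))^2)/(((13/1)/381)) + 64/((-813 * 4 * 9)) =1802133214189/5162406912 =349.09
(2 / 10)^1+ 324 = 1621 / 5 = 324.20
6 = 6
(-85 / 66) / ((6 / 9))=-85 / 44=-1.93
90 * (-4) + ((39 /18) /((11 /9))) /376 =-2977881 /8272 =-360.00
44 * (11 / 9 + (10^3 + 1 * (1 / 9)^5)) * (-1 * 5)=-13006657840 / 59049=-220268.89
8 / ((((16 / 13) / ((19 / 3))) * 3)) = 247 / 18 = 13.72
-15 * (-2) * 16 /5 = 96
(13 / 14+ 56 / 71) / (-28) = -1707 / 27832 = -0.06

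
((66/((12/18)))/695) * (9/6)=0.21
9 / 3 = 3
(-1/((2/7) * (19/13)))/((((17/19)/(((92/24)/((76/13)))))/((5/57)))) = -136045/883728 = -0.15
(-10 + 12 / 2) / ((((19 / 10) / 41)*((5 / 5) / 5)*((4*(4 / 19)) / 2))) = -1025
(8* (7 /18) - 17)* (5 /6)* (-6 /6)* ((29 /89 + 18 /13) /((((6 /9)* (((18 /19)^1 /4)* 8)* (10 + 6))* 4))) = 23500625 /95966208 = 0.24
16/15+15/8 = 353/120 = 2.94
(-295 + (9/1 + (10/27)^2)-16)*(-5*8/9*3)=8802320/2187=4024.84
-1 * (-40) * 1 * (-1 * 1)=-40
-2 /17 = -0.12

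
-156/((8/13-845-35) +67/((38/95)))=4056/18509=0.22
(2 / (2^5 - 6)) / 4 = 1 / 52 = 0.02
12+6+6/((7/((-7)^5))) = -14388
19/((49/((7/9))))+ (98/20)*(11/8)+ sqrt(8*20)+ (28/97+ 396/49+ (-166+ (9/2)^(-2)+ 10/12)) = -4610919613/30799440+ 4*sqrt(10) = -137.06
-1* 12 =-12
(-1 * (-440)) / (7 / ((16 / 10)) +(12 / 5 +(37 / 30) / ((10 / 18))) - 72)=-88000 / 12601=-6.98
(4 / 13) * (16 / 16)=4 / 13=0.31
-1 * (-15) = 15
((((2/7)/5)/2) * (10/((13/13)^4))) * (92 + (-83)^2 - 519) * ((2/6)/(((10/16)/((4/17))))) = 137856/595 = 231.69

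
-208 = -208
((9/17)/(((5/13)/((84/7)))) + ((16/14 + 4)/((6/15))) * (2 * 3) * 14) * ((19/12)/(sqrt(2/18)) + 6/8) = 512622/85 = 6030.85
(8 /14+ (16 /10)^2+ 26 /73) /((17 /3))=133662 /217175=0.62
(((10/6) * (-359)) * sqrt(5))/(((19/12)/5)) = -35900 * sqrt(5)/19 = -4224.99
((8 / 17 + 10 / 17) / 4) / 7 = 9 / 238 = 0.04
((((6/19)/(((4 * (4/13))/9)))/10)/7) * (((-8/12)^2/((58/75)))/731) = 585/22555736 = 0.00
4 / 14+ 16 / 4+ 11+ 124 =975 / 7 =139.29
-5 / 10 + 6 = 11 / 2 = 5.50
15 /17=0.88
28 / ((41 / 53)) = 36.20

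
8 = 8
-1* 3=-3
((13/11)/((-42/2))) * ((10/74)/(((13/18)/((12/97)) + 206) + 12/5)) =-23400/659193073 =-0.00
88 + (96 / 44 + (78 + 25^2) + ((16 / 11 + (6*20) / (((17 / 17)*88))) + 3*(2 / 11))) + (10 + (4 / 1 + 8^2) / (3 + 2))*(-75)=-10708 / 11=-973.45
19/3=6.33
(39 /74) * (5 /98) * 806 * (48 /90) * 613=12846028 /1813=7085.51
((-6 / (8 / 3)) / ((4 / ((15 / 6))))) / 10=-0.14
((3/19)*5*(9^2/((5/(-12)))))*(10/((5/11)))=-64152/19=-3376.42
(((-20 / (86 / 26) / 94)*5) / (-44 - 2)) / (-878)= -325 / 40812074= -0.00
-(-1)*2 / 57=0.04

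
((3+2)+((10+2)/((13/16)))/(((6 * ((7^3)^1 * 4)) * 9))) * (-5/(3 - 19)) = 1003315/642096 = 1.56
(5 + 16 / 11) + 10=181 / 11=16.45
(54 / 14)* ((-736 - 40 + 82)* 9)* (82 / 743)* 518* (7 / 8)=-1205120.73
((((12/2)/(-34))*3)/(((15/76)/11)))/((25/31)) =-77748/2125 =-36.59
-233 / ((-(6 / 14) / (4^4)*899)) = 417536 / 2697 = 154.81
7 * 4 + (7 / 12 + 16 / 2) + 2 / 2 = 451 / 12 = 37.58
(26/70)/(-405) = -13/14175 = -0.00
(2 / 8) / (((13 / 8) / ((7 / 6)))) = 7 / 39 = 0.18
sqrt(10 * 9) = 3 * sqrt(10) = 9.49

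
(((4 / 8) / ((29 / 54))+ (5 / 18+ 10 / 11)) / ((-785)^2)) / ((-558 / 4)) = -12161 / 493601771025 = -0.00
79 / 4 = 19.75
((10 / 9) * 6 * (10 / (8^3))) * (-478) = -5975 / 96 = -62.24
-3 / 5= -0.60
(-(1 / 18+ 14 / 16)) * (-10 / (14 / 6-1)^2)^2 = -15075 / 512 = -29.44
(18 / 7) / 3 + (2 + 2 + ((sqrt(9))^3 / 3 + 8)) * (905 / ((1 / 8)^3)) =68113926 / 7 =9730560.86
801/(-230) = -801/230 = -3.48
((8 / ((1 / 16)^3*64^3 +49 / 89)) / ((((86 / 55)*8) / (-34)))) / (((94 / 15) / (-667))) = 55504405 / 1548086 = 35.85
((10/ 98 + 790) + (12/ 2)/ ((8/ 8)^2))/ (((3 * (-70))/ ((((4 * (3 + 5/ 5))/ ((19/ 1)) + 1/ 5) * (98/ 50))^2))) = -892096821/ 56406250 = -15.82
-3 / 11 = -0.27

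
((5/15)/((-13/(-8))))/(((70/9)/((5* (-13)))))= -12/7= -1.71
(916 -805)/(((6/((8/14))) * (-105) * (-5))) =74/3675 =0.02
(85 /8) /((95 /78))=663 /76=8.72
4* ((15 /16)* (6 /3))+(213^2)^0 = 17 /2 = 8.50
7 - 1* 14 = -7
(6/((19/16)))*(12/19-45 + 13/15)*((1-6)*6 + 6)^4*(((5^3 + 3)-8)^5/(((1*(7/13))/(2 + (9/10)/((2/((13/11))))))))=-8532050706473758953.56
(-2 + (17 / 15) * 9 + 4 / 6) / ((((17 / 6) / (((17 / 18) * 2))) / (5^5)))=166250 / 9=18472.22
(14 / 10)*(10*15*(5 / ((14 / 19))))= 1425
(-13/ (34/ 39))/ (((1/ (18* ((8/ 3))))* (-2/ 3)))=18252/ 17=1073.65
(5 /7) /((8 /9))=45 /56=0.80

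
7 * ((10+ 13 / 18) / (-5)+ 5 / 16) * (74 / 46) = -341621 / 16560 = -20.63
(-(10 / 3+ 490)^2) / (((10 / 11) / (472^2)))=-536784680960 / 9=-59642742328.89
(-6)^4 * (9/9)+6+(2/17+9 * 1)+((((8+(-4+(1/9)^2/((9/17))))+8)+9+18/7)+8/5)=579632183/433755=1336.31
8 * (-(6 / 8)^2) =-9 / 2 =-4.50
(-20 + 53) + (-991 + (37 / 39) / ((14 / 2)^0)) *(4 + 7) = -423445 / 39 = -10857.56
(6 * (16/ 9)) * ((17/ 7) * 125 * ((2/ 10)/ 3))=215.87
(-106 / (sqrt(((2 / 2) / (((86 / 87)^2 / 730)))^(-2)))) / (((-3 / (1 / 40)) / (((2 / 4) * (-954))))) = -4656229299 / 14792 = -314780.24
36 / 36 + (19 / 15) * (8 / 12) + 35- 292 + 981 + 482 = 1207.84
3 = 3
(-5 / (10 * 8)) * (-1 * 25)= 25 / 16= 1.56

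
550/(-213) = -550/213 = -2.58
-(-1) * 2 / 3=0.67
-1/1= -1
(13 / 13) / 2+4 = 9 / 2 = 4.50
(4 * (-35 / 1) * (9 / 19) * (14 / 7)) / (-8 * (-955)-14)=-420 / 24149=-0.02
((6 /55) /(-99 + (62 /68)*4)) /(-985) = 0.00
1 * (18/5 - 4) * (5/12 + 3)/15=-41/450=-0.09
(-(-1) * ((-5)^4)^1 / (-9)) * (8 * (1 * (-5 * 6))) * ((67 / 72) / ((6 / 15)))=1046875 / 27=38773.15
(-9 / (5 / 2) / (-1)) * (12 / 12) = 18 / 5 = 3.60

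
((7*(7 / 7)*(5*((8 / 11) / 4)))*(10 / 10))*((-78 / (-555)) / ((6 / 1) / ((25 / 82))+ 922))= 4550 / 4790797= 0.00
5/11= 0.45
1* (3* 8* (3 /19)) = 72 /19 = 3.79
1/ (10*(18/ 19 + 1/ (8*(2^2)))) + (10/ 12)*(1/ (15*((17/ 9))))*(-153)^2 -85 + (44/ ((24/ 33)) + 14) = 2017354/ 2975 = 678.10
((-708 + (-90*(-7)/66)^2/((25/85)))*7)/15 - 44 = -139047/605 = -229.83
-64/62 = -32/31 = -1.03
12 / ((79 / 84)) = 12.76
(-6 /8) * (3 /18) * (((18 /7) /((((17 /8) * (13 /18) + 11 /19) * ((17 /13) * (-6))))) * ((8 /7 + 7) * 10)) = 1.58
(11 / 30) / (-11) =-1 / 30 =-0.03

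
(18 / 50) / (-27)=-1 / 75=-0.01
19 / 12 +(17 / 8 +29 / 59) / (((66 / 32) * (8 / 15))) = 7714 / 1947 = 3.96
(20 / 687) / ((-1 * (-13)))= 20 / 8931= 0.00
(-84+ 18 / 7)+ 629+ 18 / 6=3854 / 7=550.57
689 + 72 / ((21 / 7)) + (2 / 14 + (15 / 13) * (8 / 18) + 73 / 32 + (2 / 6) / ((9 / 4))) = 56301473 / 78624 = 716.09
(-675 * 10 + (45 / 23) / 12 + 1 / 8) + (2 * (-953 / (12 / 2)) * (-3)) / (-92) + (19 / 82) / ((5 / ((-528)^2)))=232324567 / 37720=6159.19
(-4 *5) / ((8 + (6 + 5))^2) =-20 / 361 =-0.06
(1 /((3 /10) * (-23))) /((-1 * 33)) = 10 /2277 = 0.00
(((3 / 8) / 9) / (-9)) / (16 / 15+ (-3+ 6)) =-5 / 4392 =-0.00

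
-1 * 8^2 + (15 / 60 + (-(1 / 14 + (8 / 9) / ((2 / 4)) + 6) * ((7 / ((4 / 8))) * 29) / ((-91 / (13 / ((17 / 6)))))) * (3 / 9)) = -43657 / 4284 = -10.19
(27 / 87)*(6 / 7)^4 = 11664 / 69629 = 0.17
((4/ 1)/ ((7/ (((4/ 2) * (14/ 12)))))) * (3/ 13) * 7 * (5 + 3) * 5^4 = 140000/ 13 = 10769.23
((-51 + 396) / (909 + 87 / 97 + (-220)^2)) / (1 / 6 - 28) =-20079 / 79877102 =-0.00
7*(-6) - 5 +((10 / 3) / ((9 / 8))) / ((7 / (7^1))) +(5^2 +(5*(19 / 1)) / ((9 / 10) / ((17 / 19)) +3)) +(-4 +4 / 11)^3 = -354093568 / 8157699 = -43.41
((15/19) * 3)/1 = 45/19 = 2.37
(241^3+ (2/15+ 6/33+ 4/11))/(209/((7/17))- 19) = 16167137539/564300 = 28649.90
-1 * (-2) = 2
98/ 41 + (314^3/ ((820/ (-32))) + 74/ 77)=-19070779804/ 15785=-1208158.37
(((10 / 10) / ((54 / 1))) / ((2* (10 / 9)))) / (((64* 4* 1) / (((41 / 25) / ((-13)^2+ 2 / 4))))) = 41 / 130176000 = 0.00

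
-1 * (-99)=99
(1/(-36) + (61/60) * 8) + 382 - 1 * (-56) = 80299/180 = 446.11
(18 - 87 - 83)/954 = -76/477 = -0.16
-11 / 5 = -2.20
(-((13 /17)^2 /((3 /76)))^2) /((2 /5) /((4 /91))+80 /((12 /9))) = -3.18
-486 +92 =-394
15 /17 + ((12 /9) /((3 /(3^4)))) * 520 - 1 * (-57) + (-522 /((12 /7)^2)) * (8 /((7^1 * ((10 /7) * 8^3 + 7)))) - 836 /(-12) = 552055506 /29291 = 18847.27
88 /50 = 44 /25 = 1.76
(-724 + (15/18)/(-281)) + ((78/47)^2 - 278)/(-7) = -17850086399/26070618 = -684.68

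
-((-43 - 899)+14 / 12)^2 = -31866025 / 36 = -885167.36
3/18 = 1/6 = 0.17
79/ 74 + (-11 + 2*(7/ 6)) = -1687/ 222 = -7.60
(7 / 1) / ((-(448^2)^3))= -1 / 1154968245501952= -0.00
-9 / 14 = -0.64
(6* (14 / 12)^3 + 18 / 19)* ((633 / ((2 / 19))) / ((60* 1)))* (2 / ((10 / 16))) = 302363 / 90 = 3359.59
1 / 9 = 0.11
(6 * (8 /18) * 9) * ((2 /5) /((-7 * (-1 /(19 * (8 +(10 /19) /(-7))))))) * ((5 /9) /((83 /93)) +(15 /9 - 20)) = -303552 /83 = -3657.25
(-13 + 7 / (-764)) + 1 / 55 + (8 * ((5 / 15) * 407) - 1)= 135053417 / 126060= 1071.34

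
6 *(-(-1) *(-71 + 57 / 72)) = -1685 / 4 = -421.25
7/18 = 0.39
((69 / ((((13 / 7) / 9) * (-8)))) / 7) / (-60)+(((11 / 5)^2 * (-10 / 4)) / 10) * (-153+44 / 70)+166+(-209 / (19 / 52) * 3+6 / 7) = -496741303 / 364000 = -1364.67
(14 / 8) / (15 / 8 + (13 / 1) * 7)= 14 / 743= 0.02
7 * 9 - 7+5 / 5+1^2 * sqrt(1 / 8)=sqrt(2) / 4+57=57.35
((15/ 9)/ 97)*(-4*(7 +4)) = -220/ 291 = -0.76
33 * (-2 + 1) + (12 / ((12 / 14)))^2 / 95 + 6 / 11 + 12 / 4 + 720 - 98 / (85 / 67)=10931898 / 17765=615.36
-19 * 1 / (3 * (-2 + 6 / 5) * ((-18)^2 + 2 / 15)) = 475 / 19448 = 0.02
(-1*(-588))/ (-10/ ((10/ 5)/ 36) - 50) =-294/ 115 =-2.56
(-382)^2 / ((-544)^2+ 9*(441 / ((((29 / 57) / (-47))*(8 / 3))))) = 0.92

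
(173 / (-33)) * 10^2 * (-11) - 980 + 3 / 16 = 229769 / 48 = 4786.85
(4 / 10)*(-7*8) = -112 / 5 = -22.40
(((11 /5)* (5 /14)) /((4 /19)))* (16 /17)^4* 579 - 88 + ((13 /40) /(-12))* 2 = 225561961829 /140315280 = 1607.54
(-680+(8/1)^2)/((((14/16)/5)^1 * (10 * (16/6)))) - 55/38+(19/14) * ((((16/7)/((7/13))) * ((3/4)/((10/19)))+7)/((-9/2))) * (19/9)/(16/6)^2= -2526596543/18768960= -134.62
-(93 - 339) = 246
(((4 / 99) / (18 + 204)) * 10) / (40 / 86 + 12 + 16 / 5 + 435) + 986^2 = 1035152668454992 / 1064757177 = 972196.00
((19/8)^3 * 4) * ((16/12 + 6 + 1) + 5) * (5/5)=34295/48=714.48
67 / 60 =1.12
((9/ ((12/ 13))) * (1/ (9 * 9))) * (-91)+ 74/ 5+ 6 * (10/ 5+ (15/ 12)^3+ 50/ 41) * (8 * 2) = 11079287/ 22140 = 500.42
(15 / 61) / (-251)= -15 / 15311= -0.00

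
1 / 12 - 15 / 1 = -179 / 12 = -14.92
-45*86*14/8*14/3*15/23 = -474075/23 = -20611.96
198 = 198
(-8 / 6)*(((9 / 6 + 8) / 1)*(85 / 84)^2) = -137275 / 10584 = -12.97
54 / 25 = 2.16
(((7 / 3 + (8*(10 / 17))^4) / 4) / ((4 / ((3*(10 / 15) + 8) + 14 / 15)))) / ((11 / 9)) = 5062050527 / 18374620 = 275.49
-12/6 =-2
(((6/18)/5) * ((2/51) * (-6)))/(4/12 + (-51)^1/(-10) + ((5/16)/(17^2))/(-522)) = -189312/65572919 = -0.00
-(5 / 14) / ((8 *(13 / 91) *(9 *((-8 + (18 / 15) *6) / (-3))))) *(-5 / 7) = 125 / 1344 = 0.09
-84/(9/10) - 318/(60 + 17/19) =-342086/3471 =-98.56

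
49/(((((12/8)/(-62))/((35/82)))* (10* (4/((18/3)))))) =-10633/82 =-129.67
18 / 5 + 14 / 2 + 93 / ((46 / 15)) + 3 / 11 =104233 / 2530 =41.20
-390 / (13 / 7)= -210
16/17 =0.94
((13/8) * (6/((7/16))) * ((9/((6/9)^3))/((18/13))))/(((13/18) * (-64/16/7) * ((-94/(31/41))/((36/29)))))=2644083/223532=11.83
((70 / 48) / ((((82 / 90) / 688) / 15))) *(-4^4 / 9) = -19264000 / 41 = -469853.66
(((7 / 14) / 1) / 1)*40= 20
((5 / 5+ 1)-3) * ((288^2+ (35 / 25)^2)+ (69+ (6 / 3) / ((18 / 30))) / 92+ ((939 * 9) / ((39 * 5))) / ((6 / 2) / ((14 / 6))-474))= -8206667349371 / 98939100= -82946.65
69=69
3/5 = 0.60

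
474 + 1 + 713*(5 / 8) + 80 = 8005 / 8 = 1000.62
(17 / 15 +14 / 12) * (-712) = -8188 / 5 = -1637.60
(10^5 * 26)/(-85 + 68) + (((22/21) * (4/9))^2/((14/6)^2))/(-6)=-1516951865824/9918531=-152941.18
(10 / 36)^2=25 / 324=0.08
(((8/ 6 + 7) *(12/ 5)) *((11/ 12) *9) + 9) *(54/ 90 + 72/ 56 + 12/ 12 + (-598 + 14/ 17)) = -61526922/ 595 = -103406.59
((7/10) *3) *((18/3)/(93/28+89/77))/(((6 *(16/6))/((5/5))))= 693/3940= 0.18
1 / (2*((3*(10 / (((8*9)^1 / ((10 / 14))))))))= 42 / 25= 1.68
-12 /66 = -2 /11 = -0.18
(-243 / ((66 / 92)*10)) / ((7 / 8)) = -14904 / 385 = -38.71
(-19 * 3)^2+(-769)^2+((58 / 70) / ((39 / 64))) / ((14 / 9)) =1893835634 / 3185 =594610.87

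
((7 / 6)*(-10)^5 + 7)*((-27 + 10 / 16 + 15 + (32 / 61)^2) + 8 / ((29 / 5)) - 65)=22575084263669 / 2589816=8716868.02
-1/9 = -0.11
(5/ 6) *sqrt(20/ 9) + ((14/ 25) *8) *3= 5 *sqrt(5)/ 9 + 336/ 25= 14.68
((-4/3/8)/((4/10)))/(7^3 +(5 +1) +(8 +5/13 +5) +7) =-65/57624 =-0.00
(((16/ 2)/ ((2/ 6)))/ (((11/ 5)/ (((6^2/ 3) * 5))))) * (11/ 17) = 7200/ 17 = 423.53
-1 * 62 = -62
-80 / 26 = -40 / 13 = -3.08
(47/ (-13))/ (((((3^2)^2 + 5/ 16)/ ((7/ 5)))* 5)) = -5264/ 422825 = -0.01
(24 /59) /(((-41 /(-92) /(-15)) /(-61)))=2020320 /2419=835.19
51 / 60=17 / 20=0.85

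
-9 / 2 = -4.50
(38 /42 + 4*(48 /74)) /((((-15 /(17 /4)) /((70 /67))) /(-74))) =46223 /603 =76.66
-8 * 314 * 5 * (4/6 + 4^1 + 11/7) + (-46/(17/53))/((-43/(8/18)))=-3608206216/46053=-78348.99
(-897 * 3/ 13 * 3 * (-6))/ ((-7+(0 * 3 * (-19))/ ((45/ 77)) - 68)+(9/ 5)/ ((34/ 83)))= -211140/ 4001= -52.77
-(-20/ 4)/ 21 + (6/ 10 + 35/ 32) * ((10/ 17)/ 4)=11131/ 22848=0.49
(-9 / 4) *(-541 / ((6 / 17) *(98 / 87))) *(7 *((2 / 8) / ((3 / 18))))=7201251 / 224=32148.44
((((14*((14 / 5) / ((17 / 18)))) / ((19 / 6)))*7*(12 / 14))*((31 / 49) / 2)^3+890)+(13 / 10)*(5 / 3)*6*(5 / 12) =41780800583 / 46531380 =897.91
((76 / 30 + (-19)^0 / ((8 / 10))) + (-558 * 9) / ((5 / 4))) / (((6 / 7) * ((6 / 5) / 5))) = -8429015 / 432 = -19511.61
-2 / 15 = -0.13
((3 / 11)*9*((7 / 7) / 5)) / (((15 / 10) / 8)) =144 / 55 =2.62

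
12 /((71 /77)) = 924 /71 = 13.01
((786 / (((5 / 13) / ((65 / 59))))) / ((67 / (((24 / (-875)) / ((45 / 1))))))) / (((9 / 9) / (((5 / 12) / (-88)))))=22139 / 228285750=0.00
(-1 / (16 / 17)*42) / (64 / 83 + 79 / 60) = -444465 / 20794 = -21.37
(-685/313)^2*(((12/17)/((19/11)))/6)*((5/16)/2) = 25807375/506303792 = 0.05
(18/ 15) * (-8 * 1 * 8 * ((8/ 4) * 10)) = -1536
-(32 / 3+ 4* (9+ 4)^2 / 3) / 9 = -236 / 9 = -26.22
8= 8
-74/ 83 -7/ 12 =-1.47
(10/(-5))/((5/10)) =-4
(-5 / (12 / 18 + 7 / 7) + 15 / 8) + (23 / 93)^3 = -7141877 / 6434856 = -1.11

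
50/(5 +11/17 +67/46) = 7820/1111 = 7.04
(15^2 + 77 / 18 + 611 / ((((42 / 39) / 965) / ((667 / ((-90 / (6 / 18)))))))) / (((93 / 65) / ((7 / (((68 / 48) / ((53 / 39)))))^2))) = -402044248226740 / 9433827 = -42617301.36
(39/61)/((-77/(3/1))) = -117/4697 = -0.02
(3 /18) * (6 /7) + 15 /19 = 124 /133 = 0.93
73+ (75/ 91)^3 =55432558/ 753571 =73.56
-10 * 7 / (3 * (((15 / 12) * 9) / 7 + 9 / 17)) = -33320 / 3051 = -10.92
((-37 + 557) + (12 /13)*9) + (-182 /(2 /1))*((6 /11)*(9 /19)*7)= 363.72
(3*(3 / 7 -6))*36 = -4212 / 7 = -601.71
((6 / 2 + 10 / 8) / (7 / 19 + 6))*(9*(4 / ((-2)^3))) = -2907 / 968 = -3.00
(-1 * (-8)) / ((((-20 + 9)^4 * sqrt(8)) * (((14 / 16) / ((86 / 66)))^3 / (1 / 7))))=81415168 * sqrt(2) / 1263294834417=0.00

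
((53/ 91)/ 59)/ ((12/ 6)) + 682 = 7323369/ 10738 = 682.00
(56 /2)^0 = 1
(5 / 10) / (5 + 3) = 0.06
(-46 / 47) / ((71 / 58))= -2668 / 3337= -0.80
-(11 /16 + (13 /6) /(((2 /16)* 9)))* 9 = -23.52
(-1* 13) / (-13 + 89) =-13 / 76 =-0.17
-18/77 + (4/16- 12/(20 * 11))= -59/1540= -0.04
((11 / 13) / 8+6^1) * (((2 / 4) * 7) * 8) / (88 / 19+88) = 16891 / 9152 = 1.85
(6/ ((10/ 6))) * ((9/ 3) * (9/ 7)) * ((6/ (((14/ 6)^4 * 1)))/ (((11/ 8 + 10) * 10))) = 944784/ 38235925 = 0.02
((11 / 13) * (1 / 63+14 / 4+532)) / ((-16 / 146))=-54182425 / 13104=-4134.80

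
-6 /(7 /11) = -9.43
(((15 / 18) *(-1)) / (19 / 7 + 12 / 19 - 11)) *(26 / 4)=8645 / 12216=0.71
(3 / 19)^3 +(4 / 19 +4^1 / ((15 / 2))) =76937 / 102885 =0.75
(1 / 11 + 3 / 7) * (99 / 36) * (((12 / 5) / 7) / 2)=12 / 49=0.24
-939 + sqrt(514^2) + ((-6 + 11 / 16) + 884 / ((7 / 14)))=21403 / 16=1337.69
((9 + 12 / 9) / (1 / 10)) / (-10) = -31 / 3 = -10.33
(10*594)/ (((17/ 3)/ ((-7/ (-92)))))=31185/ 391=79.76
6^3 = 216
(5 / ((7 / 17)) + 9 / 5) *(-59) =-28792 / 35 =-822.63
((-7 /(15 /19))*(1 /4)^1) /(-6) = 0.37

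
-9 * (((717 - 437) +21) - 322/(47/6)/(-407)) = -51837849/19129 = -2709.91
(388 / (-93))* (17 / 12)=-1649 / 279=-5.91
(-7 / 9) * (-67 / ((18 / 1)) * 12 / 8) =469 / 108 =4.34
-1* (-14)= 14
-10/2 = -5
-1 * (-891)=891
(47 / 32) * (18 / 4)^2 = 3807 / 128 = 29.74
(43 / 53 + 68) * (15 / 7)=7815 / 53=147.45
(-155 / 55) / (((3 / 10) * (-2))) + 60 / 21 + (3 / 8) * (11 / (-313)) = 4361857 / 578424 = 7.54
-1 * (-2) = 2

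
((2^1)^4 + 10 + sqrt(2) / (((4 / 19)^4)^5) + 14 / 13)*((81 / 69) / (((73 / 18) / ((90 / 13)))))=15396480 / 283751 + 411046359758265052844343496935*sqrt(2) / 5999760074866688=96888430450691.11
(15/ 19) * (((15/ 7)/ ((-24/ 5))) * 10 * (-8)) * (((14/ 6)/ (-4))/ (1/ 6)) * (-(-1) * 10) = -18750/ 19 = -986.84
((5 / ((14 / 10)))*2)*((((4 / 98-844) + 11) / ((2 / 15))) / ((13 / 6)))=-91833750 / 4459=-20595.14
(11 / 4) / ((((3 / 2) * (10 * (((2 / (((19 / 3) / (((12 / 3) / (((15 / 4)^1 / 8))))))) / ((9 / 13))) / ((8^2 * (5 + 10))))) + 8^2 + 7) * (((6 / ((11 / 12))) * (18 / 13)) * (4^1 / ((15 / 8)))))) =747175 / 373291008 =0.00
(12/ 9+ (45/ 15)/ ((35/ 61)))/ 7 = 689/ 735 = 0.94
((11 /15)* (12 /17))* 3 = 132 /85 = 1.55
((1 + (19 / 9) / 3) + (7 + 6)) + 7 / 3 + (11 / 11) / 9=463 / 27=17.15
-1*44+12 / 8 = -42.50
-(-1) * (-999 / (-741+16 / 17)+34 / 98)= 1046044 / 616469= 1.70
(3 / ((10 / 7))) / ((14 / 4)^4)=24 / 1715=0.01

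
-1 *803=-803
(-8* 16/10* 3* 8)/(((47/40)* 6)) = -2048/47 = -43.57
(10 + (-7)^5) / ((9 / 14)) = -78386 / 3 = -26128.67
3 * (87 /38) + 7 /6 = 458 /57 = 8.04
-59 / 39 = -1.51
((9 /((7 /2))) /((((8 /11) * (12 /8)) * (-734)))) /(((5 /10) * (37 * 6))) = -11 /380212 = -0.00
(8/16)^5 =1/32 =0.03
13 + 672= 685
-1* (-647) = 647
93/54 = 31/18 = 1.72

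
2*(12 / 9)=2.67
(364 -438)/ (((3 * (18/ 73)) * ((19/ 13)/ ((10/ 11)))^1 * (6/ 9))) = -93.34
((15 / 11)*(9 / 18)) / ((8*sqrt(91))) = 15*sqrt(91) / 16016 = 0.01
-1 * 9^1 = -9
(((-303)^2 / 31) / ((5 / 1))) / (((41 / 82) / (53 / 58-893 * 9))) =-42791532237 / 4495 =-9519806.95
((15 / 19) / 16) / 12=5 / 1216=0.00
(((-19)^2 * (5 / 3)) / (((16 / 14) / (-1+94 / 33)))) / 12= 770735 / 9504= 81.10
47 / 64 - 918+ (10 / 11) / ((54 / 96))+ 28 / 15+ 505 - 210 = -19603039 / 31680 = -618.78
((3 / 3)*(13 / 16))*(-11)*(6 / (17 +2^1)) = -429 / 152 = -2.82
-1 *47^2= -2209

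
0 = 0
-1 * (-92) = 92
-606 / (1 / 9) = -5454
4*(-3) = -12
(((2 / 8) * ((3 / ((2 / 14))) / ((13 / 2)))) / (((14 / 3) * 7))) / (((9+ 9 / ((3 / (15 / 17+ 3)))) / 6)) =17 / 2366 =0.01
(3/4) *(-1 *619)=-1857/4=-464.25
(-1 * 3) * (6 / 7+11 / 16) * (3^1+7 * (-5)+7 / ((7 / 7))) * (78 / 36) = 56225 / 224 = 251.00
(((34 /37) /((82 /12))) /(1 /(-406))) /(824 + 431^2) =-3944 /13478545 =-0.00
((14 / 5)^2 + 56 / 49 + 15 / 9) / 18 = 5591 / 9450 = 0.59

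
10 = 10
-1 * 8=-8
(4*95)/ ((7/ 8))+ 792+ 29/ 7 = 1230.43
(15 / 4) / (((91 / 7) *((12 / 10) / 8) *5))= 5 / 13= 0.38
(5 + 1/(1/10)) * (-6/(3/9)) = -270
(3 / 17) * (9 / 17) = 27 / 289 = 0.09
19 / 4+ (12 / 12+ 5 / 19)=457 / 76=6.01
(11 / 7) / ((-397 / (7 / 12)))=-11 / 4764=-0.00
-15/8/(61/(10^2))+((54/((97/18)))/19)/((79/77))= -45467907/17762834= -2.56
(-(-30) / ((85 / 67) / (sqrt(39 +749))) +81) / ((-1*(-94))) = 81 / 94 +402*sqrt(197) / 799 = 7.92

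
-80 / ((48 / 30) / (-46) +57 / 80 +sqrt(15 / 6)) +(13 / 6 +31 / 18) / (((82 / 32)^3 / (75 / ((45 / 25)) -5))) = 150176597868800 / 4285571118399 -135424000 * sqrt(10) / 6908991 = -26.94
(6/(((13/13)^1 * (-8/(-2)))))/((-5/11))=-3.30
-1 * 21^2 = -441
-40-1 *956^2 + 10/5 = -913974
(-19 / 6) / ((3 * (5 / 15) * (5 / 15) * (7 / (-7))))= 19 / 2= 9.50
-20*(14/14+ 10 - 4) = -140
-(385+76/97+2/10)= -187202/485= -385.98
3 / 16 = 0.19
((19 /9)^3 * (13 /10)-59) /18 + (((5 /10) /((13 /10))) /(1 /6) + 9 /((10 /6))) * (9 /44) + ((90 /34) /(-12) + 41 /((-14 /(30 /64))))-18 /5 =-222047950349 /35727531840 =-6.22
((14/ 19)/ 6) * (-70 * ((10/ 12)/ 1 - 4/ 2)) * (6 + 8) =24010/ 171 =140.41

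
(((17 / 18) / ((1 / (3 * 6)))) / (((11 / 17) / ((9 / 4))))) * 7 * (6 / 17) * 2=3213 / 11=292.09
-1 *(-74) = 74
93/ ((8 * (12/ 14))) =217/ 16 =13.56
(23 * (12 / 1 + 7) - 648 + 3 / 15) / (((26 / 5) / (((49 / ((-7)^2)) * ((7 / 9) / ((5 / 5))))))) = -3689 / 117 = -31.53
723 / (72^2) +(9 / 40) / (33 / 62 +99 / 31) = 132961 / 665280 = 0.20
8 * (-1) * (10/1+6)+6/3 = -126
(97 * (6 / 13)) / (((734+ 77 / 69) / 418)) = 16786044 / 659399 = 25.46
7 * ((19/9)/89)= 133/801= 0.17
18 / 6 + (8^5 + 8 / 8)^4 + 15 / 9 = 3459186745613352977 / 3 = 1153062248537784325.67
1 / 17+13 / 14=235 / 238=0.99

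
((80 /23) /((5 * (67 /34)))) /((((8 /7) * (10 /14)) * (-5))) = -3332 /38525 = -0.09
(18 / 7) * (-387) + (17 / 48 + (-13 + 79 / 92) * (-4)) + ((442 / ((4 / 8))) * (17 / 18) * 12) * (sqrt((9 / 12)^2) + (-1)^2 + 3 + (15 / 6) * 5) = 1328256001 / 7728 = 171875.78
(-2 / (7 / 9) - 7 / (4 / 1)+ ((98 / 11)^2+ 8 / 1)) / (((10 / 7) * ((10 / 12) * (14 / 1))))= 33765 / 6776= 4.98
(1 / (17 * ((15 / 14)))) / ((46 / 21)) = 49 / 1955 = 0.03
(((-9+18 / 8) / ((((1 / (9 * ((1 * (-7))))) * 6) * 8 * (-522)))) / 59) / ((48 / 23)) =-483 / 3504128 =-0.00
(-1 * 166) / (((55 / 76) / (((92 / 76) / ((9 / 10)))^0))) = -12616 / 55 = -229.38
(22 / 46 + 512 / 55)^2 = 153289161 / 1600225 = 95.79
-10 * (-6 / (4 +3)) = 60 / 7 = 8.57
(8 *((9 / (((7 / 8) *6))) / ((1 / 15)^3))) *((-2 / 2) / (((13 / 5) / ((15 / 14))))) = -12150000 / 637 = -19073.78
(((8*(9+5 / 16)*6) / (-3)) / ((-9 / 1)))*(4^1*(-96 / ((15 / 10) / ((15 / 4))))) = -47680 / 3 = -15893.33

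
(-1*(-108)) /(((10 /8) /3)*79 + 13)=2.35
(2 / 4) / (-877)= -1 / 1754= -0.00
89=89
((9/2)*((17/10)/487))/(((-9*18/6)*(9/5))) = -17/52596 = -0.00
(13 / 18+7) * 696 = 16124 / 3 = 5374.67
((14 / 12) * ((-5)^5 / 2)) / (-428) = 21875 / 5136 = 4.26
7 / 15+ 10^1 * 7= 1057 / 15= 70.47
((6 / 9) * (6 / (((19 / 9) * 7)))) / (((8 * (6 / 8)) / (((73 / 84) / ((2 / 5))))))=365 / 3724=0.10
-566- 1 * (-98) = -468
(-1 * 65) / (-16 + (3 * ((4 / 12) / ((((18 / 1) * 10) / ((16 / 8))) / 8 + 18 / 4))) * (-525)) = 195 / 148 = 1.32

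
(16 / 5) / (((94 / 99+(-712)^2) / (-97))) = -76824 / 125468875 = -0.00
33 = 33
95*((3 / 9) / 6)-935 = -16735 / 18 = -929.72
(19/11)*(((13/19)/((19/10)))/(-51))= -130/10659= -0.01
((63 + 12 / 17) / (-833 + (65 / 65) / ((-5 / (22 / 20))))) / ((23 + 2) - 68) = 18050 / 10151397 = 0.00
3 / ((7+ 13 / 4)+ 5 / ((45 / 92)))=108 / 737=0.15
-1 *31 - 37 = -68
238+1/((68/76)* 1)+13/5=20546/85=241.72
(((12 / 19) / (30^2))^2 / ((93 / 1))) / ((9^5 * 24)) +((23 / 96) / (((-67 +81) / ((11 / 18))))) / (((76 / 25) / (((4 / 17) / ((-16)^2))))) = 412467414534299 / 130449787359252480000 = 0.00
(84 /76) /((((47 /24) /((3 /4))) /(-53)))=-20034 /893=-22.43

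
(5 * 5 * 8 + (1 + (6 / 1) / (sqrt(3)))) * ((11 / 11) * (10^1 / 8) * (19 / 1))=4856.02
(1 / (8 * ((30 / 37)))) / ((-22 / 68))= -629 / 1320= -0.48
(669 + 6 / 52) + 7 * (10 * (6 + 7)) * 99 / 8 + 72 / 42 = 4343277 / 364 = 11932.08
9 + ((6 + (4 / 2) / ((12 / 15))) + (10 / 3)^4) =22835 / 162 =140.96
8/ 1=8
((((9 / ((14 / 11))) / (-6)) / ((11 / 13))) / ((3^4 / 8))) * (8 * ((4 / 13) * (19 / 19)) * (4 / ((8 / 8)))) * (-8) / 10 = 1024 / 945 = 1.08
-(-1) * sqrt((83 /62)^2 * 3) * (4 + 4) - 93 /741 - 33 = -8182 /247 + 332 * sqrt(3) /31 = -14.58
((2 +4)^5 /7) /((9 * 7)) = 864 /49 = 17.63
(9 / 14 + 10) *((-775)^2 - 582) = 89406407 / 14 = 6386171.93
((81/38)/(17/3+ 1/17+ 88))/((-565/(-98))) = 202419/51313300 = 0.00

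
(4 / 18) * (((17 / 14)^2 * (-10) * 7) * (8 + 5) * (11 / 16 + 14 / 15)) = -1461473 / 3024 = -483.29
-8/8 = -1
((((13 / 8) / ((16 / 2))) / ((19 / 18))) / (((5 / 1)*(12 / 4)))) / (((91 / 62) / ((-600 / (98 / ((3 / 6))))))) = -1395 / 52136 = -0.03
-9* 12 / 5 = -108 / 5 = -21.60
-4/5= -0.80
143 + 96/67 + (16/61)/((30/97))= 8906447/61305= 145.28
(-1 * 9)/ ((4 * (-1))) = 9/ 4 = 2.25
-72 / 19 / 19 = -72 / 361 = -0.20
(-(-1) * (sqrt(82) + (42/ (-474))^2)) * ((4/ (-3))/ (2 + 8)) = -2 * sqrt(82)/ 15 - 98/ 93615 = -1.21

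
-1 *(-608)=608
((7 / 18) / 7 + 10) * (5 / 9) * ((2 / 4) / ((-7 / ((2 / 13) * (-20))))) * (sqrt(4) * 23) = 416300 / 7371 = 56.48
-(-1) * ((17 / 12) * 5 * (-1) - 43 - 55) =-1261 / 12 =-105.08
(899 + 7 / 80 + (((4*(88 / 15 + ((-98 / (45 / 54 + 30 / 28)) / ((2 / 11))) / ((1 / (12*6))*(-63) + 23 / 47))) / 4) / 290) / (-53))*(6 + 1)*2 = 1683061050391 / 133719000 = 12586.55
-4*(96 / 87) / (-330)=64 / 4785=0.01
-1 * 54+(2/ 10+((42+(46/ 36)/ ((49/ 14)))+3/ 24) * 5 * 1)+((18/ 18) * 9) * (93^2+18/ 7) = 196617439/ 2520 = 78022.79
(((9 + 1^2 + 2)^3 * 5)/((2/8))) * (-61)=-2108160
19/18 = 1.06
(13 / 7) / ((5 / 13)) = 169 / 35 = 4.83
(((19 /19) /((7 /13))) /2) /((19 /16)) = 104 /133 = 0.78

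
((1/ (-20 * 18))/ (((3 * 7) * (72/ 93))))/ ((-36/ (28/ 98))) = 31/ 22861440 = 0.00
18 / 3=6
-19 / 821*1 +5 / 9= 3934 / 7389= 0.53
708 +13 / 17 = 12049 / 17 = 708.76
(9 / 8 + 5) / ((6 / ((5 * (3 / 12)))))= 245 / 192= 1.28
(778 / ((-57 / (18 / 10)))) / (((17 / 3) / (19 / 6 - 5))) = 12837 / 1615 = 7.95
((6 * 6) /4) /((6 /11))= 33 /2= 16.50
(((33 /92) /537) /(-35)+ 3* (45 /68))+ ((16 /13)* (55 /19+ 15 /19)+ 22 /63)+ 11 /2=67354741696 /5445494145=12.37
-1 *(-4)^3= 64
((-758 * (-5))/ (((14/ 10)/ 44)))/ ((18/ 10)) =4169000/ 63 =66174.60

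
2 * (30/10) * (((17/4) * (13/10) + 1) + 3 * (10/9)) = 1183/20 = 59.15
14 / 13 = 1.08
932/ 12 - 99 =-64/ 3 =-21.33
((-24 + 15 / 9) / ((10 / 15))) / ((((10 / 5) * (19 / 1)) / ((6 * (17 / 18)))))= -1139 / 228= -5.00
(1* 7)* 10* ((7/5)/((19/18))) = 1764/19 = 92.84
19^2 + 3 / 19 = 6862 / 19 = 361.16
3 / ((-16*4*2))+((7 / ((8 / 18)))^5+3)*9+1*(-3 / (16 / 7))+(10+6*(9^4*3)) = 8840720.47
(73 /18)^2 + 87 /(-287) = 1501235 /92988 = 16.14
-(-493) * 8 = 3944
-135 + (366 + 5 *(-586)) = -2699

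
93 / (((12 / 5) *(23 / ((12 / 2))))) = 465 / 46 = 10.11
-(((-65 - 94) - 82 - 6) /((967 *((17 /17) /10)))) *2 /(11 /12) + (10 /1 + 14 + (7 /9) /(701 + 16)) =2029981763 /68640561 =29.57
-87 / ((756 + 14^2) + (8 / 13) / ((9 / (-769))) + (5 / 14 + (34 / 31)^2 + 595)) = -136948266 / 2354847251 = -0.06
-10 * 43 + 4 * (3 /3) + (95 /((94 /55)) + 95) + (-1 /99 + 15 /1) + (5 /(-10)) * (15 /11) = -1214930 /4653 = -261.11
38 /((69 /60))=760 /23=33.04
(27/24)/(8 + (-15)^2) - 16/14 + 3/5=-35101/65240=-0.54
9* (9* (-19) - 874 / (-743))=-1135611 / 743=-1528.41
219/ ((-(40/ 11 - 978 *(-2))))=-2409/ 21556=-0.11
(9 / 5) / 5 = 9 / 25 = 0.36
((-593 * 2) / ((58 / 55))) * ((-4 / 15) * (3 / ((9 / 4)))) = 104368 / 261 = 399.88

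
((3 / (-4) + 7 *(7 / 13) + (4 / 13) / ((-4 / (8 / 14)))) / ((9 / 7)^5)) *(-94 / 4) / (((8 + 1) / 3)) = -40737767 / 6141096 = -6.63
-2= -2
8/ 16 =1/ 2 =0.50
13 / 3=4.33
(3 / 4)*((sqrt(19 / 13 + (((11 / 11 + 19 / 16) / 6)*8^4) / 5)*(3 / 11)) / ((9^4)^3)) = sqrt(456495) / 53849898289044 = 0.00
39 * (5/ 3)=65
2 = 2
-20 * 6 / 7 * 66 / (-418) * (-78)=-28080 / 133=-211.13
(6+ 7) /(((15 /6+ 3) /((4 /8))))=13 /11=1.18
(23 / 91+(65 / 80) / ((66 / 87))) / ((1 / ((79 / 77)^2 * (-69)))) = -18259961487 / 189917728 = -96.15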